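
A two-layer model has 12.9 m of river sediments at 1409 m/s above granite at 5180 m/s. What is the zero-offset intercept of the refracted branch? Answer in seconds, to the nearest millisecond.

0.018 s

tᵢ = 2h·√(V₂²−V₁²)/(V₁V₂).
√(V₂²−V₁²) = √(5180²−1409²) = 4984.7 m/s.
tᵢ = 2·12.9·4984.7/(1409·5180) = 0.01762 s.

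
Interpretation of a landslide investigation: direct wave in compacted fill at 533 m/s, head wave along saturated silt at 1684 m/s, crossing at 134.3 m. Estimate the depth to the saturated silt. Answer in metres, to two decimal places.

48.38 m

x_cross = 2h·√((V₂+V₁)/(V₂−V₁)) → h = x_cross / (2·√((V₂+V₁)/(V₂−V₁))).
√((V₂+V₁)/(V₂−V₁)) = √((1684+533)/(1684−533)) = 1.3879.
h = 134.3 / (2·1.3879) = 48.38 m.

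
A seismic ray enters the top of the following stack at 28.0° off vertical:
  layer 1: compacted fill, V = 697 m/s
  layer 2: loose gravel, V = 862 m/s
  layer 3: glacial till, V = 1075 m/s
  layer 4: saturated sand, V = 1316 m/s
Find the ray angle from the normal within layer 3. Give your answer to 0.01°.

46.39°

Ray parameter p = sin 28.0° / 697 = 6.7356e-04 s/m.
sin θ_3 = p·V_3 = 6.7356e-04 × 1075 = 0.7241.
θ_3 = 46.39° from the vertical.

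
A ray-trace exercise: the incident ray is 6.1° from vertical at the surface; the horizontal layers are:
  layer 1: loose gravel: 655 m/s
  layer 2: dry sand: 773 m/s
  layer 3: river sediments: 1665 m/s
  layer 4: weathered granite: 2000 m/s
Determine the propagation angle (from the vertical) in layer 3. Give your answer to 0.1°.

Ray parameter p = sin 6.1° / 655 = 1.6224e-04 s/m.
sin θ_3 = p·V_3 = 1.6224e-04 × 1665 = 0.2701.
θ_3 = 15.67° from the vertical.

15.7°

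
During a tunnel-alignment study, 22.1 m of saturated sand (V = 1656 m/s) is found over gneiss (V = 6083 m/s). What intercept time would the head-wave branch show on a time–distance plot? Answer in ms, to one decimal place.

25.7 ms

θ_c = arcsin(V₁/V₂) = arcsin(1656/6083) = 15.80°; cos θ_c = 0.9622.
tᵢ = 2h·cos θ_c / V₁ = 2·22.1·0.9622 / 1656 = 0.02568 s.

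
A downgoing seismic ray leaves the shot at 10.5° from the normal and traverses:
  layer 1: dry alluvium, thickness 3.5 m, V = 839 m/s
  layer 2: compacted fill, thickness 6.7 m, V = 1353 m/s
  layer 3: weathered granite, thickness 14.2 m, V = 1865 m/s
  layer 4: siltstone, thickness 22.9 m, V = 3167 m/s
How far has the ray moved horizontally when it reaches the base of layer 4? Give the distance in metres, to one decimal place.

Ray parameter p = sin 10.5° / 839 m/s = 2.1721e-04 s/m.
Layer 1: θ = 10.50°; offset = 3.5·tan 10.50° = 0.649 m.
Layer 2: sin θ = p·1353 = 0.2939 → θ = 17.09°; offset = 6.7·tan 17.09° = 2.060 m.
Layer 3: sin θ = p·1865 = 0.4051 → θ = 23.90°; offset = 14.2·tan 23.90° = 6.292 m.
Layer 4: sin θ = p·3167 = 0.6879 → θ = 43.46°; offset = 22.9·tan 43.46° = 21.703 m.
Total horizontal offset = 30.704 m.

30.7 m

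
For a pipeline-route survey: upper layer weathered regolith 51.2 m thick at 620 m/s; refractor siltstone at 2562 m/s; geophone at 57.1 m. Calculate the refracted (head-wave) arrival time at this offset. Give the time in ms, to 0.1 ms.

182.5 ms

t = x/V₂ + 2h·√(V₂²−V₁²)/(V₁V₂).
√(V₂²−V₁²) = √(2562²−620²) = 2485.8 m/s; delay term = 2·51.2·2485.8/(620·2562) = 0.16025 s.
t = 57.1/2562 + 0.16025 = 0.18254 s.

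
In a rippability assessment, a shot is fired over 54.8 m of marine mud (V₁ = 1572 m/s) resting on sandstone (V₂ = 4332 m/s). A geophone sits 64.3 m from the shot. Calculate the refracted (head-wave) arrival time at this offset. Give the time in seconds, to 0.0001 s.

θ_c = arcsin(V₁/V₂) = arcsin(1572/4332) = 21.28°, cos θ_c = 0.9318.
Intercept time tᵢ = 2h cos θ_c / V₁ = 2·54.8·0.9318/1572 = 0.06497 s.
t = x/V₂ + tᵢ = 64.3/4332 + 0.06497 = 0.07981 s.

0.0798 s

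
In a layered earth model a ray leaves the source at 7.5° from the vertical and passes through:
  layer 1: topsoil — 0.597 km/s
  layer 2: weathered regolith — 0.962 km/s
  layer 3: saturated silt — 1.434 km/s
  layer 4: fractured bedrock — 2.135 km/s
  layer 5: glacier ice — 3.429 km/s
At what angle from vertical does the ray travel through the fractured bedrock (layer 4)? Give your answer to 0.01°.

Snell's law across each interface conserves sin θ / V, so sin θ_4 = V_4·sin θ₁/V₁.
sin θ_4 = 2.135 × sin 7.5° / 0.597 = 0.4668.
θ_4 = 27.83° from the vertical.

27.83°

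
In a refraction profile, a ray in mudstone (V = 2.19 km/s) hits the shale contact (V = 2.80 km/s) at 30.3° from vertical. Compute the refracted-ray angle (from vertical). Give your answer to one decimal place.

40.2°

sin θ₁/V₁ = sin θ₂/V₂ ⇒ sin θ₂ = 2.80·sin 30.3°/2.19 = 2.80·0.5045/2.19 = 0.6451.
θ₂ = sin⁻¹(0.6451) = 40.17° (from vertical).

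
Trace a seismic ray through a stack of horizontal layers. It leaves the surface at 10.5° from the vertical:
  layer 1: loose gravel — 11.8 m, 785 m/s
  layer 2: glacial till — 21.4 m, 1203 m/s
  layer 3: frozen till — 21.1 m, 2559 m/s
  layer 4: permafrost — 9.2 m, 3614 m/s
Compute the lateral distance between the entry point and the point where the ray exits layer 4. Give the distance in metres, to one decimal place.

p = sin θ₁/V₁ = sin 10.5°/785 = 2.3215e-04 s/m is conserved through the stack.
Layer 1: θ = 10.50°; offset = 11.8·tan 10.50° = 2.187 m.
Layer 2: sin θ = p·1203 = 0.2793 → θ = 16.22°; offset = 21.4·tan 16.22° = 6.224 m.
Layer 3: sin θ = p·2559 = 0.5941 → θ = 36.45°; offset = 21.1·tan 36.45° = 15.582 m.
Layer 4: sin θ = p·3614 = 0.8390 → θ = 57.03°; offset = 9.2·tan 57.03° = 14.184 m.
Σ offsets = 38.178 m.

38.2 m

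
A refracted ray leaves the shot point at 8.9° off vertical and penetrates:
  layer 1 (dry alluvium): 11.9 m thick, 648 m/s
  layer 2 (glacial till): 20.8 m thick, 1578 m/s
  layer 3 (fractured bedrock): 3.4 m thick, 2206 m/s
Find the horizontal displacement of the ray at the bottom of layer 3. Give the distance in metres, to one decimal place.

12.4 m

Apply Snell's law at each interface; in layer i the horizontal offset is hᵢ·tan θᵢ.
Layer 1: θ = 8.90°; offset = 11.9·tan 8.90° = 1.863 m.
Layer 2: sin θ = 1578·sin 8.9°/648 = 0.3767, θ = 22.13°; offset = 20.8·tan 22.13° = 8.460 m.
Layer 3: sin θ = 2206·sin 8.9°/648 = 0.5267, θ = 31.78°; offset = 3.4·tan 31.78° = 2.107 m.
Summing the layer offsets gives 12.430 m.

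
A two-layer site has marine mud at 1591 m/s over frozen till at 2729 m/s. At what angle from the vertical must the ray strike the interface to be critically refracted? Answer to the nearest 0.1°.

At critical incidence the refracted ray runs along the interface (θ₂ = 90°), so sin θ_c = V₁/V₂.
θ_c = arcsin(1591/2729) = arcsin 0.5830 = 35.66°.

35.7°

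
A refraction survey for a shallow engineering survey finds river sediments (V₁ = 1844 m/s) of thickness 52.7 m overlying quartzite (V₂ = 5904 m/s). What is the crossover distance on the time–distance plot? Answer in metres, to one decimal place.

x_cross = 2h·√((V₂+V₁)/(V₂−V₁)).
(V₂+V₁)/(V₂−V₁) = (5904+1844)/(5904−1844) = 1.9084; √ = 1.3814.
x_cross = 2·52.7·1.3814 = 145.60 m.

145.6 m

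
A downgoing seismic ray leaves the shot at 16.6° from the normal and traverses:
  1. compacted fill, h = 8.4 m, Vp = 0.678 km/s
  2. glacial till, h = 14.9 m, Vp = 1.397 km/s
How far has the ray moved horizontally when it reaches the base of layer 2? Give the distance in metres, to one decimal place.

Apply Snell's law at each interface; in layer i the horizontal offset is hᵢ·tan θᵢ.
Layer 1: θ = 16.60°; offset = 8.4·tan 16.60° = 2.504 m.
Layer 2: sin θ = 1.397·sin 16.6°/0.678 = 0.5887, θ = 36.06°; offset = 14.9·tan 36.06° = 10.850 m.
Total horizontal offset = 13.354 m.

13.4 m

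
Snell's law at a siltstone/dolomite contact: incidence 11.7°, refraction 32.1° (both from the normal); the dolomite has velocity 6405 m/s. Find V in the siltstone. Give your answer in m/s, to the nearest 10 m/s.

2440 m/s

sin 11.7° = 0.2028; sin 32.1° = 0.5314.
V₁ = V₂·(sin θ₁/sin θ₂) = 6405·(0.2028/0.5314) = 2444.22 m/s.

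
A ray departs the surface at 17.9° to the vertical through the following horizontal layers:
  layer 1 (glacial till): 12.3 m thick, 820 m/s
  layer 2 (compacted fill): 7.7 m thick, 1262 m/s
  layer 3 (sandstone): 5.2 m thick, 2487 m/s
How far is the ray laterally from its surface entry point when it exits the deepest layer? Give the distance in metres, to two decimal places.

21.50 m

Ray parameter p = sin 17.9° / 820 m/s = 3.7483e-04 s/m.
Layer 1: θ = 17.90°; offset = 12.3·tan 17.90° = 3.9728 m.
Layer 2: sin θ = p·1262 = 0.4730 → θ = 28.23°; offset = 7.7·tan 28.23° = 4.1341 m.
Layer 3: sin θ = p·2487 = 0.9322 → θ = 68.78°; offset = 5.2·tan 68.78° = 13.3917 m.
Total horizontal offset = 21.4986 m.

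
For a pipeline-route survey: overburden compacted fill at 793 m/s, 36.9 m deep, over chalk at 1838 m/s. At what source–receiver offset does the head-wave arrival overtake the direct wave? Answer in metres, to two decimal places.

117.10 m

x_cross = 2h·√((V₂+V₁)/(V₂−V₁)).
(V₂+V₁)/(V₂−V₁) = (1838+793)/(1838−793) = 2.5177; √ = 1.5867.
x_cross = 2·36.9·1.5867 = 117.10 m.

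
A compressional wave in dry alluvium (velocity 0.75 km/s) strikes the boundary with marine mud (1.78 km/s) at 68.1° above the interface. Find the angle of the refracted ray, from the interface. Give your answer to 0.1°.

27.7°

Angle from the normal: 90° − 68.1° = 21.9°.
Snell's law: sin θ₂ = (V₂/V₁)·sin θ₁ = (1.78/0.75)·sin 21.9° = 0.8852.
θ₂ = sin⁻¹(0.8852) = 62.28° (from vertical).
From the interface: 90° − 62.28° = 27.72°.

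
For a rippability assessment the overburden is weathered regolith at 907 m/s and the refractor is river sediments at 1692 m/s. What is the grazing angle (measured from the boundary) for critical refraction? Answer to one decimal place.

57.6°

At critical incidence the refracted ray runs along the interface (θ₂ = 90°), so sin θ_c = V₁/V₂.
θ_c = arcsin(907/1692) = arcsin 0.5361 = 32.42°.
Measured from the interface: 90° − 32.42° = 57.58°.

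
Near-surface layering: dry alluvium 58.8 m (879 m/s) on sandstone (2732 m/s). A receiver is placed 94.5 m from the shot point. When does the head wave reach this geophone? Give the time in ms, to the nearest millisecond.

θ_c = arcsin(V₁/V₂) = arcsin(879/2732) = 18.77°, cos θ_c = 0.9468.
Intercept time tᵢ = 2h cos θ_c / V₁ = 2·58.8·0.9468/879 = 0.12667 s.
t = x/V₂ + tᵢ = 94.5/2732 + 0.12667 = 0.16126 s.

161 ms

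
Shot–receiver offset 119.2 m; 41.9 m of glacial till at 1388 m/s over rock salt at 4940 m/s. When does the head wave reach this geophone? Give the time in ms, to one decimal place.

θ_c = arcsin(V₁/V₂) = arcsin(1388/4940) = 16.32°, cos θ_c = 0.9597.
Intercept time tᵢ = 2h cos θ_c / V₁ = 2·41.9·0.9597/1388 = 0.05794 s.
t = x/V₂ + tᵢ = 119.2/4940 + 0.05794 = 0.08207 s.

82.1 ms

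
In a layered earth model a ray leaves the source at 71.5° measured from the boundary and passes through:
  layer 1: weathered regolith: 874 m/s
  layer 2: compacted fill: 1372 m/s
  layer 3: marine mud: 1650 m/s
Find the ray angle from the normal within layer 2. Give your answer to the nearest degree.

30°

From the normal: θ₁ = 90° − 71.5° = 18.5°.
Snell's law across each interface conserves sin θ / V, so sin θ_2 = V_2·sin θ₁/V₁.
sin θ_2 = 1372 × sin 18.5° / 874 = 0.4981.
θ_2 = arcsin 0.4981 = 29.87°.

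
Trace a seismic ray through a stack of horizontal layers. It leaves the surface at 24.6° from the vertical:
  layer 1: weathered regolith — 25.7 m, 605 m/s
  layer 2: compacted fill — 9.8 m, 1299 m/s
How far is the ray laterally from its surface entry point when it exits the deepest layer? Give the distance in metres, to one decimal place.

Apply Snell's law at each interface; in layer i the horizontal offset is hᵢ·tan θᵢ.
Layer 1: θ = 24.60°; offset = 25.7·tan 24.60° = 11.766 m.
Layer 2: sin θ = 1299·sin 24.6°/605 = 0.8938, θ = 63.35°; offset = 9.8·tan 63.35° = 19.532 m.
Summing the layer offsets gives 31.298 m.

31.3 m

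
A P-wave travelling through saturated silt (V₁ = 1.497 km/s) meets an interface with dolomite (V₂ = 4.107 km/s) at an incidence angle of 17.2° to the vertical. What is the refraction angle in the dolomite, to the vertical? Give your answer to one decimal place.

Snell's law: sin θ₂ = (V₂/V₁)·sin θ₁ = (4.107/1.497)·sin 17.2° = 0.8113.
θ₂ = sin⁻¹(0.8113) = 54.22° (from vertical).

54.2°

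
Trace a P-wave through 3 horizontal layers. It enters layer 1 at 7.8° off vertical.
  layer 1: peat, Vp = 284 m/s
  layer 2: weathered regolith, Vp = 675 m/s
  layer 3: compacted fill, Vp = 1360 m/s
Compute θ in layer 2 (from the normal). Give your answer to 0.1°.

18.8°

Ray parameter p = sin 7.8° / 284 = 4.7787e-04 s/m.
sin θ_2 = p·V_2 = 4.7787e-04 × 675 = 0.3226.
θ_2 = 18.82° from the vertical.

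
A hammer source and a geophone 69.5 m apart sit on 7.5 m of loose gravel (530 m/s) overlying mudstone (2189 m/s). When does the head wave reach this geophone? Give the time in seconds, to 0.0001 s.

0.0592 s

t = x/V₂ + 2h·√(V₂²−V₁²)/(V₁V₂).
√(V₂²−V₁²) = √(2189²−530²) = 2123.9 m/s; delay term = 2·7.5·2123.9/(530·2189) = 0.02746 s.
t = 69.5/2189 + 0.02746 = 0.05921 s.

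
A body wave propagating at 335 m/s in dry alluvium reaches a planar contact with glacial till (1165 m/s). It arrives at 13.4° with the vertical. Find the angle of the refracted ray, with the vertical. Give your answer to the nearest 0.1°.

53.7°

sin θ₁/V₁ = sin θ₂/V₂ ⇒ sin θ₂ = 1165·sin 13.4°/335 = 1165·0.2317/335 = 0.8059.
θ₂ = arcsin 0.8059 = 53.70° from the normal.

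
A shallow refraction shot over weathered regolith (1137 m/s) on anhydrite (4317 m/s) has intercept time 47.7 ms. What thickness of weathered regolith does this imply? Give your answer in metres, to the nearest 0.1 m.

28.1 m

θ_c = arcsin(1137/4317) = 15.27°; cos θ_c = 0.9647.
tᵢ = 2h cos θ_c/V₁ ⇒ h = tᵢ·V₁/(2 cos θ_c) = 0.0477·1137/(2·0.9647) = 28.11 m.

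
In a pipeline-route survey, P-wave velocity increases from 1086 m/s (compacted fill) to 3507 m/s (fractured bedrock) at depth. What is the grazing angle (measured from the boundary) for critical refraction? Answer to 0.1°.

72.0°

At critical incidence the refracted ray runs along the interface (θ₂ = 90°), so sin θ_c = V₁/V₂.
θ_c = arcsin(1086/3507) = arcsin 0.3097 = 18.04°.
Measured from the interface: 90° − 18.04° = 71.96°.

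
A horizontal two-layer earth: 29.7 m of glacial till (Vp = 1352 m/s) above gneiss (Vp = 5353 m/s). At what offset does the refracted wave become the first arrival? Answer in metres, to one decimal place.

θ_c = arcsin(1352/5353) = 14.63°, so cos θ_c = 0.9676 and tᵢ = 2h cos θ_c/V₁ = 0.0425 s.
At crossover x/V₁ = x/V₂ + tᵢ ⇒ x = tᵢ/(1/V₁ − 1/V₂) = 0.04251/(7.3964e-04 − 1.8681e-04) = 76.90 m.

76.9 m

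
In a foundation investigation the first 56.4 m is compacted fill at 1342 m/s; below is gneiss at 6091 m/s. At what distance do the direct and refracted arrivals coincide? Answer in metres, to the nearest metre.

141 m

θ_c = arcsin(1342/6091) = 12.73°, so cos θ_c = 0.9754 and tᵢ = 2h cos θ_c/V₁ = 0.0820 s.
At crossover x/V₁ = x/V₂ + tᵢ ⇒ x = tᵢ/(1/V₁ − 1/V₂) = 0.08199/(7.4516e-04 − 1.6418e-04) = 141.12 m.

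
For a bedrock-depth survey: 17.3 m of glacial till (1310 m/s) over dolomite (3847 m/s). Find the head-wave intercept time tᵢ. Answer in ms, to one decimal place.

24.8 ms

tᵢ = 2h·√(V₂²−V₁²)/(V₁V₂).
√(V₂²−V₁²) = √(3847²−1310²) = 3617.1 m/s.
tᵢ = 2·17.3·3617.1/(1310·3847) = 0.02483 s.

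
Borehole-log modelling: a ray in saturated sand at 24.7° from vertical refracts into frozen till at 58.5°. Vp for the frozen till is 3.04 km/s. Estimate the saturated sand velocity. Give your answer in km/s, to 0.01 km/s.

Snell's law: sin 24.7°/V₁ = sin 58.5°/V₂.
V₁ = V₂·sin 24.7°/sin 58.5° = 3.04 × 0.4901 = 1.49 km/s.

1.49 km/s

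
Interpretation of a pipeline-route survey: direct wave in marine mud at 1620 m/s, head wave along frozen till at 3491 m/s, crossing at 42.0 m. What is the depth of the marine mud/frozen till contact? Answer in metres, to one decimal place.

h = (x_cross/2)·√((V₂−V₁)/(V₂+V₁)).
(V₂−V₁)/(V₂+V₁) = (3491−1620)/(3491+1620) = 0.3661; √ = 0.6050.
h = (42.0/2)·0.6050 = 12.71 m.

12.7 m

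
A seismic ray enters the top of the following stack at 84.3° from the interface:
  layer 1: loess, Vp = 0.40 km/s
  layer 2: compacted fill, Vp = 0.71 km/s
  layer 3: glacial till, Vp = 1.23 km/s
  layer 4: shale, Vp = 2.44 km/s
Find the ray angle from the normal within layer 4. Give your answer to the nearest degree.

37°

From the normal: θ₁ = 90° − 84.3° = 5.7°.
Ray parameter p = sin 5.7° / 0.40 = 2.4830e-01 s/km.
sin θ_4 = p·V_4 = 2.4830e-01 × 2.44 = 0.6059.
θ_4 = 37.29° from the vertical.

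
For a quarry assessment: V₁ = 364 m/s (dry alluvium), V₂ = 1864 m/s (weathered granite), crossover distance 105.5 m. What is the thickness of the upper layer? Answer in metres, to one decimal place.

43.3 m

h = (x_cross/2)·√((V₂−V₁)/(V₂+V₁)).
(V₂−V₁)/(V₂+V₁) = (1864−364)/(1864+364) = 0.6732; √ = 0.8205.
h = (105.5/2)·0.8205 = 43.28 m.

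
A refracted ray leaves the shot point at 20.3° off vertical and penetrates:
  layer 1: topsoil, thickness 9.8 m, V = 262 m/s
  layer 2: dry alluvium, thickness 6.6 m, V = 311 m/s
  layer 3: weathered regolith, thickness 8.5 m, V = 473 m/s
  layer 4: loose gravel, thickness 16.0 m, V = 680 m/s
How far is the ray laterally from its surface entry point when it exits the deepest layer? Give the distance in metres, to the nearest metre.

47 m

p = sin θ₁/V₁ = sin 20.3°/262 = 1.3242e-03 s/m is conserved through the stack.
Layer 1: θ = 20.30°; offset = 9.8·tan 20.30° = 3.625 m.
Layer 2: sin θ = p·311 = 0.4118 → θ = 24.32°; offset = 6.6·tan 24.32° = 2.983 m.
Layer 3: sin θ = p·473 = 0.6263 → θ = 38.78°; offset = 8.5·tan 38.78° = 6.829 m.
Layer 4: sin θ = p·680 = 0.9004 → θ = 64.22°; offset = 16.0·tan 64.22° = 33.122 m.
Σ offsets = 46.559 m.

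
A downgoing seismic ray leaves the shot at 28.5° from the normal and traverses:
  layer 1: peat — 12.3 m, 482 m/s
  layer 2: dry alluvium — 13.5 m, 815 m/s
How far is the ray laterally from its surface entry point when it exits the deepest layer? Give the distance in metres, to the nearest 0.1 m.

25.1 m

Apply Snell's law at each interface; in layer i the horizontal offset is hᵢ·tan θᵢ.
Layer 1: θ = 28.50°; offset = 12.3·tan 28.50° = 6.678 m.
Layer 2: sin θ = 815·sin 28.5°/482 = 0.8068, θ = 53.79°; offset = 13.5·tan 53.79° = 18.436 m.
Total horizontal offset = 25.114 m.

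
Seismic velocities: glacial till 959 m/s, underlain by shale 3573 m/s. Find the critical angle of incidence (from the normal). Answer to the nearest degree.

16°

Critical incidence: sin θ_c = V₁/V₂ = 959/3573 = 0.2684.
θ_c = arcsin 0.2684 = 15.57°.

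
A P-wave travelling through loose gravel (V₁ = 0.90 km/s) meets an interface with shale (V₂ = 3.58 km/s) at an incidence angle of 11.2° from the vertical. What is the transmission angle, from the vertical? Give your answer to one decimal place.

50.6°

Snell's law: sin θ₂ = (V₂/V₁)·sin θ₁ = (3.58/0.90)·sin 11.2° = 0.7726.
θ₂ = arcsin 0.7726 = 50.59° from the normal.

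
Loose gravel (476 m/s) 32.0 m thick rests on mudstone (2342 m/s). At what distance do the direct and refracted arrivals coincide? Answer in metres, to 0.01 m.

θ_c = arcsin(476/2342) = 11.73°, so cos θ_c = 0.9791 and tᵢ = 2h cos θ_c/V₁ = 0.1316 s.
At crossover x/V₁ = x/V₂ + tᵢ ⇒ x = tᵢ/(1/V₁ − 1/V₂) = 0.13165/(2.1008e-03 − 4.2699e-04) = 78.65 m.

78.65 m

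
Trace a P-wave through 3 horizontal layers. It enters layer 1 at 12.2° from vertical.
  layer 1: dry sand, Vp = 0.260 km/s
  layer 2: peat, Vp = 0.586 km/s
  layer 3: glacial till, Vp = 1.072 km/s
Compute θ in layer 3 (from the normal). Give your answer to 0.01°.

Snell's law across each interface conserves sin θ / V, so sin θ_3 = V_3·sin θ₁/V₁.
sin θ_3 = 1.072 × sin 12.2° / 0.260 = 0.8713.
θ_3 = 60.61° from the vertical.

60.61°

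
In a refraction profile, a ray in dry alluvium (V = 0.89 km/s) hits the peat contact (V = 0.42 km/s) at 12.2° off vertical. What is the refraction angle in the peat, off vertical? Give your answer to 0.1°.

5.7°

sin θ₁/V₁ = sin θ₂/V₂ ⇒ sin θ₂ = 0.42·sin 12.2°/0.89 = 0.42·0.2113/0.89 = 0.0997.
θ₂ = arcsin 0.0997 = 5.72° from the normal.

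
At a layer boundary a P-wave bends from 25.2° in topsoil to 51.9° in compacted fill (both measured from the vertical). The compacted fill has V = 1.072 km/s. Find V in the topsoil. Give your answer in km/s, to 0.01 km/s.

0.58 km/s

Snell's law: sin 25.2°/V₁ = sin 51.9°/V₂.
V₁ = V₂·sin 25.2°/sin 51.9° = 1.072 × 0.5411 = 0.58 km/s.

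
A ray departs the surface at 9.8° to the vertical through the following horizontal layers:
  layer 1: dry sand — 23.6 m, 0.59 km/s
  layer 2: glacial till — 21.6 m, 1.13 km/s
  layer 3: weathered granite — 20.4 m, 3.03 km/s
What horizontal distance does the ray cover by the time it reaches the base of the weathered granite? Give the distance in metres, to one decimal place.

Apply Snell's law at each interface; in layer i the horizontal offset is hᵢ·tan θᵢ.
Layer 1: θ = 9.80°; offset = 23.6·tan 9.80° = 4.076 m.
Layer 2: sin θ = 1.13·sin 9.8°/0.59 = 0.3260, θ = 19.03°; offset = 21.6·tan 19.03° = 7.448 m.
Layer 3: sin θ = 3.03·sin 9.8°/0.59 = 0.8741, θ = 60.94°; offset = 20.4·tan 60.94° = 36.715 m.
Σ offsets = 48.239 m.

48.2 m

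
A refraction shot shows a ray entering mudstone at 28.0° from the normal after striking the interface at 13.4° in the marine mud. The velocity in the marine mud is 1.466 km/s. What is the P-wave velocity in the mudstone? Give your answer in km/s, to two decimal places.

2.97 km/s

sin 13.4° = 0.2317; sin 28.0° = 0.4695.
V₂ = V₁·(sin θ₂/sin θ₁) = 1.466·(0.4695/0.2317) = 2.97 km/s.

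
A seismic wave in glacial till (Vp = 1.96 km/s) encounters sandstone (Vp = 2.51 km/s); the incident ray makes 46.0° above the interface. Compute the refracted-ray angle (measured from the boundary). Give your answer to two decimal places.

Angle from the normal: 90° − 46.0° = 44.0°.
Snell's law: sin θ₂ = (V₂/V₁)·sin θ₁ = (2.51/1.96)·sin 44.0° = 0.8896.
θ₂ = sin⁻¹(0.8896) = 62.82° (from vertical).
From the interface: 90° − 62.82° = 27.18°.

27.18°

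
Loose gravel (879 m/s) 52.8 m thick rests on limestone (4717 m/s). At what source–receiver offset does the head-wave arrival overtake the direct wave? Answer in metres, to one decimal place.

127.5 m

x_cross = 2h·√((V₂+V₁)/(V₂−V₁)).
(V₂+V₁)/(V₂−V₁) = (4717+879)/(4717−879) = 1.4581; √ = 1.2075.
x_cross = 2·52.8·1.2075 = 127.51 m.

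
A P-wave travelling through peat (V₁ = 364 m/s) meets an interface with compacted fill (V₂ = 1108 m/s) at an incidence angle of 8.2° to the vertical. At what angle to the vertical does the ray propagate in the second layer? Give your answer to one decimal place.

25.7°

Snell's law: sin θ₂ = (V₂/V₁)·sin θ₁ = (1108/364)·sin 8.2° = 0.4342.
θ₂ = arcsin 0.4342 = 25.73° from the normal.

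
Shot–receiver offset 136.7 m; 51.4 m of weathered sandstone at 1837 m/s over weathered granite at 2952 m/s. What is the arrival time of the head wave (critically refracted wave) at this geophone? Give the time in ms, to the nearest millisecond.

t = x/V₂ + 2h·√(V₂²−V₁²)/(V₁V₂).
√(V₂²−V₁²) = √(2952²−1837²) = 2310.8 m/s; delay term = 2·51.4·2310.8/(1837·2952) = 0.04381 s.
t = 136.7/2952 + 0.04381 = 0.09011 s.

90 ms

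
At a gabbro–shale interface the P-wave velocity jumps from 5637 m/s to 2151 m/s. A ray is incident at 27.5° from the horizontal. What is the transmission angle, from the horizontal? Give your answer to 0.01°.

70.22°

Convert to the normal: θ₁ = 90° − 27.5° = 62.5°.
Snell's law: sin θ₂ = (V₂/V₁)·sin θ₁ = (2151/5637)·sin 62.5° = 0.3385.
θ₂ = arcsin 0.3385 = 19.78° from the normal.
From the interface: 90° − 19.78° = 70.22°.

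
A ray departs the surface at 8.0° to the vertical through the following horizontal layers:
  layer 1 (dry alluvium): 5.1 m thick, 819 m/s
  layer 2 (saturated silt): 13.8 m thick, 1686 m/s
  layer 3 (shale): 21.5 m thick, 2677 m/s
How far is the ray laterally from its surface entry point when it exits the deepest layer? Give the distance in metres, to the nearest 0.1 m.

15.8 m

Apply Snell's law at each interface; in layer i the horizontal offset is hᵢ·tan θᵢ.
Layer 1: θ = 8.00°; offset = 5.1·tan 8.00° = 0.717 m.
Layer 2: sin θ = 1686·sin 8.0°/819 = 0.2865, θ = 16.65°; offset = 13.8·tan 16.65° = 4.127 m.
Layer 3: sin θ = 2677·sin 8.0°/819 = 0.4549, θ = 27.06°; offset = 21.5·tan 27.06° = 10.983 m.
Total horizontal offset = 15.826 m.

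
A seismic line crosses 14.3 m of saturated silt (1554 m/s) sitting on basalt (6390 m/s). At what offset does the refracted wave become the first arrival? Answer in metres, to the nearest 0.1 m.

θ_c = arcsin(1554/6390) = 14.08°, so cos θ_c = 0.9700 and tᵢ = 2h cos θ_c/V₁ = 0.0179 s.
At crossover x/V₁ = x/V₂ + tᵢ ⇒ x = tᵢ/(1/V₁ − 1/V₂) = 0.01785/(6.4350e-04 − 1.5649e-04) = 36.66 m.

36.7 m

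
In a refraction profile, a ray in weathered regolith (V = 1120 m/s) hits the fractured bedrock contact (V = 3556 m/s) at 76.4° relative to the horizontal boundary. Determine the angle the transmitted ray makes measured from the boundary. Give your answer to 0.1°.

41.7°

Angle from the normal: 90° − 76.4° = 13.6°.
sin θ₁/V₁ = sin θ₂/V₂ ⇒ sin θ₂ = 3556·sin 13.6°/1120 = 3556·0.2351/1120 = 0.7466.
θ₂ = arcsin 0.7466 = 48.29° from the normal.
From the interface: 90° − 48.29° = 41.71°.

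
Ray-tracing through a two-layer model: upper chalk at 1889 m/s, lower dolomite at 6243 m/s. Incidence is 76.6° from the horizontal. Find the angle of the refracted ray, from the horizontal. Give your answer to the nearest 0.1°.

Angle from the normal: 90° − 76.6° = 13.4°.
sin θ₁/V₁ = sin θ₂/V₂ ⇒ sin θ₂ = 6243·sin 13.4°/1889 = 6243·0.2317/1889 = 0.7659.
θ₂ = sin⁻¹(0.7659) = 49.99° (from vertical).
From the interface: 90° − 49.99° = 40.01°.

40.0°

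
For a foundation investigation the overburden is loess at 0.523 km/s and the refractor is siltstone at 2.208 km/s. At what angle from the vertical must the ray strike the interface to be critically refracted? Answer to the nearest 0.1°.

13.7°

Critical incidence: sin θ_c = V₁/V₂ = 0.523/2.208 = 0.2369.
θ_c = arcsin 0.2369 = 13.70°.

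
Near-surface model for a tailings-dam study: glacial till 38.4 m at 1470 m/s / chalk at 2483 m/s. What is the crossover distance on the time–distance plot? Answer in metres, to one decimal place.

151.7 m

x_cross = 2h·√((V₂+V₁)/(V₂−V₁)).
(V₂+V₁)/(V₂−V₁) = (2483+1470)/(2483−1470) = 3.9023; √ = 1.9754.
x_cross = 2·38.4·1.9754 = 151.71 m.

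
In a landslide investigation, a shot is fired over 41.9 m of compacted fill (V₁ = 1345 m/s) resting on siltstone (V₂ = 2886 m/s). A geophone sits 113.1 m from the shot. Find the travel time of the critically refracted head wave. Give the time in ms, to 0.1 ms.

94.3 ms

θ_c = arcsin(V₁/V₂) = arcsin(1345/2886) = 27.78°, cos θ_c = 0.8848.
Intercept time tᵢ = 2h cos θ_c / V₁ = 2·41.9·0.8848/1345 = 0.05512 s.
t = x/V₂ + tᵢ = 113.1/2886 + 0.05512 = 0.09431 s.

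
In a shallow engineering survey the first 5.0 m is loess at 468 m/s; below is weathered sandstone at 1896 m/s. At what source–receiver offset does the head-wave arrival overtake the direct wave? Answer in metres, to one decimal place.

x_cross = 2h·√((V₂+V₁)/(V₂−V₁)).
(V₂+V₁)/(V₂−V₁) = (1896+468)/(1896−468) = 1.6555; √ = 1.2866.
x_cross = 2·5.0·1.2866 = 12.87 m.

12.9 m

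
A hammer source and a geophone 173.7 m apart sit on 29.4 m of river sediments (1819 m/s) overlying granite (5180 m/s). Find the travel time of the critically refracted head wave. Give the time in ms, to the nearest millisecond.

64 ms

θ_c = arcsin(V₁/V₂) = arcsin(1819/5180) = 20.56°, cos θ_c = 0.9363.
Intercept time tᵢ = 2h cos θ_c / V₁ = 2·29.4·0.9363/1819 = 0.03027 s.
t = x/V₂ + tᵢ = 173.7/5180 + 0.03027 = 0.06380 s.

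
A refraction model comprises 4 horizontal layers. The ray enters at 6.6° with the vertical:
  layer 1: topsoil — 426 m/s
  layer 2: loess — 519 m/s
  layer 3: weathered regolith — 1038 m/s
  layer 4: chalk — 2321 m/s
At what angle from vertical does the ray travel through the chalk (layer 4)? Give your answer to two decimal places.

Snell's law across each interface conserves sin θ / V, so sin θ_4 = V_4·sin θ₁/V₁.
sin θ_4 = 2321 × sin 6.6° / 426 = 0.6262.
θ_4 = 38.77° from the vertical.

38.77°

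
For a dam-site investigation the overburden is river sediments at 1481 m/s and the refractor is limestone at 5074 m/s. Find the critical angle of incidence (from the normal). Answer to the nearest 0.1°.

17.0°

At critical incidence the refracted ray runs along the interface (θ₂ = 90°), so sin θ_c = V₁/V₂.
θ_c = arcsin(1481/5074) = arcsin 0.2919 = 16.97°.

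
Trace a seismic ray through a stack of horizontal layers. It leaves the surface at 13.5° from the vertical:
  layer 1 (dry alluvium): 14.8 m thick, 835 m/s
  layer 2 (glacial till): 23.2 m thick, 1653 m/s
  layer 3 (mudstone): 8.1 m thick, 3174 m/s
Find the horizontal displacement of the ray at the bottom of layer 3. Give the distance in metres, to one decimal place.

Apply Snell's law at each interface; in layer i the horizontal offset is hᵢ·tan θᵢ.
Layer 1: θ = 13.50°; offset = 14.8·tan 13.50° = 3.553 m.
Layer 2: sin θ = 1653·sin 13.5°/835 = 0.4621, θ = 27.53°; offset = 23.2·tan 27.53° = 12.090 m.
Layer 3: sin θ = 3174·sin 13.5°/835 = 0.8874, θ = 62.54°; offset = 8.1·tan 62.54° = 15.590 m.
Summing the layer offsets gives 31.233 m.

31.2 m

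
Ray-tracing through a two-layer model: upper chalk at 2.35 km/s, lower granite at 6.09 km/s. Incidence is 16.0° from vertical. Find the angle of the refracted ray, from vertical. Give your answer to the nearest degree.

46°

Snell's law: sin θ₂ = (V₂/V₁)·sin θ₁ = (6.09/2.35)·sin 16.0° = 0.7143.
θ₂ = arcsin 0.7143 = 45.59° from the normal.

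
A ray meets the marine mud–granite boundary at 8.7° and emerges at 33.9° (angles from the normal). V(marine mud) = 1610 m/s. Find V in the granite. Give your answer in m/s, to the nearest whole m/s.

sin 8.7° = 0.1513; sin 33.9° = 0.5577.
V₂ = V₁·(sin θ₂/sin θ₁) = 1610·(0.5577/0.1513) = 5936.56 m/s.

5937 m/s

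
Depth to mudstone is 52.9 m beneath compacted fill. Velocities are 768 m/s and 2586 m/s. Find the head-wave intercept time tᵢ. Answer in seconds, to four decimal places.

0.1315 s

tᵢ = 2h·√(V₂²−V₁²)/(V₁V₂).
√(V₂²−V₁²) = √(2586²−768²) = 2469.3 m/s.
tᵢ = 2·52.9·2469.3/(768·2586) = 0.13155 s.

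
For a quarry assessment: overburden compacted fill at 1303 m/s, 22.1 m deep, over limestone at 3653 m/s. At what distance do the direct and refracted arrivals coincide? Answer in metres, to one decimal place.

64.2 m

x_cross = 2h·√((V₂+V₁)/(V₂−V₁)).
(V₂+V₁)/(V₂−V₁) = (3653+1303)/(3653−1303) = 2.1089; √ = 1.4522.
x_cross = 2·22.1·1.4522 = 64.19 m.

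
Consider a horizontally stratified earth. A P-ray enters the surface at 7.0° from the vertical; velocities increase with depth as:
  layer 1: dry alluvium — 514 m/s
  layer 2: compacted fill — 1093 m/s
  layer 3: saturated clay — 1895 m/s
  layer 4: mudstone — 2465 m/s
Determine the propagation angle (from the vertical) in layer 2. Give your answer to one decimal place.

15.0°

Ray parameter p = sin 7.0° / 514 = 2.3710e-04 s/m.
sin θ_2 = p·V_2 = 2.3710e-04 × 1093 = 0.2592.
θ_2 = arcsin 0.2592 = 15.02°.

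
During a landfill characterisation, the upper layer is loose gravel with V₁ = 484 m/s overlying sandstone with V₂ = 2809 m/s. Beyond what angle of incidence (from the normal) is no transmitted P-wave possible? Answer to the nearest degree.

Critical incidence: sin θ_c = V₁/V₂ = 484/2809 = 0.1723.
θ_c = arcsin 0.1723 = 9.92°.

10°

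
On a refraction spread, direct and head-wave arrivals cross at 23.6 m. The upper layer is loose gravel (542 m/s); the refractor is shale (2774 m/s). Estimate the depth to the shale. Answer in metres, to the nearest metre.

h = (x_cross/2)·√((V₂−V₁)/(V₂+V₁)).
(V₂−V₁)/(V₂+V₁) = (2774−542)/(2774+542) = 0.6731; √ = 0.8204.
h = (23.6/2)·0.8204 = 9.68 m.

10 m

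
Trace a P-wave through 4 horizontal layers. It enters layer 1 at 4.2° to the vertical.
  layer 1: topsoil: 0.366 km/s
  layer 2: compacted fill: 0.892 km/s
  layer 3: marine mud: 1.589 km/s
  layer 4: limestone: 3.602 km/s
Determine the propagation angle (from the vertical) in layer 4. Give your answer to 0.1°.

46.1°

Snell's law across each interface conserves sin θ / V, so sin θ_4 = V_4·sin θ₁/V₁.
sin θ_4 = 3.602 × sin 4.2° / 0.366 = 0.7208.
θ_4 = arcsin 0.7208 = 46.12°.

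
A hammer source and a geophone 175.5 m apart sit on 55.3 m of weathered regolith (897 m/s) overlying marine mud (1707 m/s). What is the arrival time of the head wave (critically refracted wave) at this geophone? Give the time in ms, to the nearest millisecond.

θ_c = arcsin(V₁/V₂) = arcsin(897/1707) = 31.70°, cos θ_c = 0.8508.
Intercept time tᵢ = 2h cos θ_c / V₁ = 2·55.3·0.8508/897 = 0.10490 s.
t = x/V₂ + tᵢ = 175.5/1707 + 0.10490 = 0.20772 s.

208 ms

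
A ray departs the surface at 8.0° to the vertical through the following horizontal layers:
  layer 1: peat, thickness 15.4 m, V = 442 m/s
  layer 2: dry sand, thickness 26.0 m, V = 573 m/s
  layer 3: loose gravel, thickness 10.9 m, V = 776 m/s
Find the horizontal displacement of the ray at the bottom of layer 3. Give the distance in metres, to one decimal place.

Apply Snell's law at each interface; in layer i the horizontal offset is hᵢ·tan θᵢ.
Layer 1: θ = 8.00°; offset = 15.4·tan 8.00° = 2.164 m.
Layer 2: sin θ = 573·sin 8.0°/442 = 0.1804, θ = 10.39°; offset = 26.0·tan 10.39° = 4.769 m.
Layer 3: sin θ = 776·sin 8.0°/442 = 0.2443, θ = 14.14°; offset = 10.9·tan 14.14° = 2.747 m.
Total horizontal offset = 9.680 m.

9.7 m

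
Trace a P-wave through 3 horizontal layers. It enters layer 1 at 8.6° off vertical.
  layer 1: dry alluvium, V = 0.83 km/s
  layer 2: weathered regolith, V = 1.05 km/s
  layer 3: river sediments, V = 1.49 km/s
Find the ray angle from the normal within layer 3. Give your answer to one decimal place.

Snell's law across each interface conserves sin θ / V, so sin θ_3 = V_3·sin θ₁/V₁.
sin θ_3 = 1.49 × sin 8.6° / 0.83 = 0.2684.
θ_3 = 15.57° from the vertical.

15.6°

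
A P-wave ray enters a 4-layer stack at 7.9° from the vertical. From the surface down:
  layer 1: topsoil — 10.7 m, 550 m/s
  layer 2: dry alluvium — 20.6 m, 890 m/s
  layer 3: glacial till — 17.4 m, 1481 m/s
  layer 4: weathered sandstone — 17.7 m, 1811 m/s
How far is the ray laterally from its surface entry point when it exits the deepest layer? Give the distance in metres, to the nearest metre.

Apply Snell's law at each interface; in layer i the horizontal offset is hᵢ·tan θᵢ.
Layer 1: θ = 7.90°; offset = 10.7·tan 7.90° = 1.485 m.
Layer 2: sin θ = 890·sin 7.9°/550 = 0.2224, θ = 12.85°; offset = 20.6·tan 12.85° = 4.699 m.
Layer 3: sin θ = 1481·sin 7.9°/550 = 0.3701, θ = 21.72°; offset = 17.4·tan 21.72° = 6.932 m.
Layer 4: sin θ = 1811·sin 7.9°/550 = 0.4526, θ = 26.91°; offset = 17.7·tan 26.91° = 8.983 m.
Total horizontal offset = 22.099 m.

22 m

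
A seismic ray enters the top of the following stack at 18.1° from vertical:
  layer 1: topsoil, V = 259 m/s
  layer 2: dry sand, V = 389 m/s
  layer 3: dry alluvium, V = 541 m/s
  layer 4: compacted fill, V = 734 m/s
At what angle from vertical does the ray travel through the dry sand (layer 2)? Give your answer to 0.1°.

27.8°

Snell's law across each interface conserves sin θ / V, so sin θ_2 = V_2·sin θ₁/V₁.
sin θ_2 = 389 × sin 18.1° / 259 = 0.4666.
θ_2 = arcsin 0.4666 = 27.81°.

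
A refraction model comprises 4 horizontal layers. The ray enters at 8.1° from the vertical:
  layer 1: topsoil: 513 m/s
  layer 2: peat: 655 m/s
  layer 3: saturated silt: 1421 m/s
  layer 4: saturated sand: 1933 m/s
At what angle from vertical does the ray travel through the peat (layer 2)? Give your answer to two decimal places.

Ray parameter p = sin 8.1° / 513 = 2.7466e-04 s/m.
sin θ_2 = p·V_2 = 2.7466e-04 × 655 = 0.1799.
θ_2 = 10.36° from the vertical.

10.36°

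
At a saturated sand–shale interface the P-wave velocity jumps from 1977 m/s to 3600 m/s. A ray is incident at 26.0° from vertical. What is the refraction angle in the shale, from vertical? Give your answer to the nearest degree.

53°

Snell's law: sin θ₂ = (V₂/V₁)·sin θ₁ = (3600/1977)·sin 26.0° = 0.7982.
θ₂ = sin⁻¹(0.7982) = 52.96° (from vertical).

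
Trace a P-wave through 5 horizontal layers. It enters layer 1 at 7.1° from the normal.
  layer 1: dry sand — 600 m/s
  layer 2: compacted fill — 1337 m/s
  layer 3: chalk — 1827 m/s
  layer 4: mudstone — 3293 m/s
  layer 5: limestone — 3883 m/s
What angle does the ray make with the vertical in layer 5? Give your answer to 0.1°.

53.1°

Snell's law across each interface conserves sin θ / V, so sin θ_5 = V_5·sin θ₁/V₁.
sin θ_5 = 3883 × sin 7.1° / 600 = 0.7999.
θ_5 = arcsin 0.7999 = 53.12°.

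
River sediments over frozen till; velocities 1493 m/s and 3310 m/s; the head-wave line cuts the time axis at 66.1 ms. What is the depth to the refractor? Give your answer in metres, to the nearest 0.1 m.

θ_c = arcsin(1493/3310) = 26.81°; cos θ_c = 0.8925.
tᵢ = 2h cos θ_c/V₁ ⇒ h = tᵢ·V₁/(2 cos θ_c) = 0.0661·1493/(2·0.8925) = 55.29 m.

55.3 m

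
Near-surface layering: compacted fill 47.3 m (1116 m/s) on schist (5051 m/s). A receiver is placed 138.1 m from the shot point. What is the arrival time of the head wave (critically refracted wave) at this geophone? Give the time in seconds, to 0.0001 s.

0.1100 s

t = x/V₂ + 2h·√(V₂²−V₁²)/(V₁V₂).
√(V₂²−V₁²) = √(5051²−1116²) = 4926.2 m/s; delay term = 2·47.3·4926.2/(1116·5051) = 0.08267 s.
t = 138.1/5051 + 0.08267 = 0.11001 s.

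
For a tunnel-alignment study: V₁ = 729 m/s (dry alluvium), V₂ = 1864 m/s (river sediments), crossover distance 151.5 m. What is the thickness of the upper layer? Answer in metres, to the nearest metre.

h = (x_cross/2)·√((V₂−V₁)/(V₂+V₁)).
(V₂−V₁)/(V₂+V₁) = (1864−729)/(1864+729) = 0.4377; √ = 0.6616.
h = (151.5/2)·0.6616 = 50.12 m.

50 m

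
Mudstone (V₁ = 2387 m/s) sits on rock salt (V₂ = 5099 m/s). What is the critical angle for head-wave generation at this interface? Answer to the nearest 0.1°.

27.9°

Critical incidence: sin θ_c = V₁/V₂ = 2387/5099 = 0.4681.
θ_c = arcsin 0.4681 = 27.91°.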